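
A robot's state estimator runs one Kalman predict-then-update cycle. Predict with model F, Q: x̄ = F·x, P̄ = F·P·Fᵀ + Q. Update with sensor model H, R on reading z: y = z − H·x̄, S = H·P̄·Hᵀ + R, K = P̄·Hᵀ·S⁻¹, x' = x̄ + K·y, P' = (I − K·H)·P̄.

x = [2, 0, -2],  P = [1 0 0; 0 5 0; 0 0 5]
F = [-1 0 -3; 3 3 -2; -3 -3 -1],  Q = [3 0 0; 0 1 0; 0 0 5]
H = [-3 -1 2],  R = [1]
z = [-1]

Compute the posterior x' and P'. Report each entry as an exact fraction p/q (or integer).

x' = [-422/895, 1874/895, -158/895]
P' = [24811/895 -9507/895 32394/895; -9507/895 7589/895 -10588/895; 32394/895 -10588/895 43356/895]

x̄ = F·x = [4, 10, -4]
P̄ = F·P·Fᵀ + Q = [49 27 18; 27 75 -44; 18 -44 64]
y = z − H·x̄ = [29]
S = H·P̄·Hᵀ + R = [895]
K = P̄·Hᵀ·S⁻¹ = [-138/895; -244/895; 118/895]
x' = x̄ + K·y = [-422/895, 1874/895, -158/895]
P' = (I − K·H)·P̄ = [24811/895 -9507/895 32394/895; -9507/895 7589/895 -10588/895; 32394/895 -10588/895 43356/895]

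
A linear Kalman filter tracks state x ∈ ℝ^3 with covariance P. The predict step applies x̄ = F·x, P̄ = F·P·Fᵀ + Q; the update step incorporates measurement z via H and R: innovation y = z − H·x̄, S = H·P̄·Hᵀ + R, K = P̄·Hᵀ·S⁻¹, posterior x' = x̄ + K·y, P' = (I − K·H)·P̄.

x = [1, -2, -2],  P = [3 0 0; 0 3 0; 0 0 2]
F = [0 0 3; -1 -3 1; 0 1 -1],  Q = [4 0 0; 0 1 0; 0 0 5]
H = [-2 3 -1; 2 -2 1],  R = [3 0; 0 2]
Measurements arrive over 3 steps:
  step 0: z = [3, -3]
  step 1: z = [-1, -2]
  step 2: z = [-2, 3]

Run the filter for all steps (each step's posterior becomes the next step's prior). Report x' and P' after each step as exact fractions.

step 0: x' = [-3598/1261, -809/1261, 1319/1261], P' = [30538/3783 17042/3783 -18536/3783; 17042/3783 12403/3783 -4786/3783; -18536/3783 -4786/3783 25666/3783]
step 1: x' = [-23169661/6127179, -41047019/18381537, 8873368/6127179], P' = [65021174/6127179 112684672/18381537 -36556652/6127179; 112684672/18381537 237610049/55144611 -36444118/18381537; -36556652/6127179 -36444118/18381537 43647086/6127179]
step 2: x' = [313479398004/115645973665, 117977590857/115645973665, -50048434033/115645973665], P' = [1227196677998/115645973665 2131201416532/346937920995 -687018115796/115645973665; 2131201416532/346937920995 4501999796593/1040813762985 -227964087018/115645973665; -687018115796/115645973665 -227964087018/115645973665 821311611322/115645973665]

step 0: x̄ = F·x = [-6, 3, 0]
step 0: P̄ = F·P·Fᵀ + Q = [22 6 -6; 6 33 -11; -6 -11 10]
step 0: y = z − H·x̄ = [-18, 15]
step 0: S = H·P̄·Hᵀ + R = [368 -267; -267 204]
step 0: K = P̄·Hᵀ·S⁻¹ = [954/1261 4228/3783; 879/1261 2246/3783; -328/1261 -917/3783]
step 0: x' = x̄ + K·y = [-3598/1261, -809/1261, 1319/1261]
step 0: P' = (I − K·H)·P̄ = [30538/3783 17042/3783 -18536/3783; 17042/3783 12403/3783 -4786/3783; -18536/3783 -4786/3783 25666/3783]
step 1: x̄ = F·x = [3957/1261, 7344/1261, -2128/1261]
step 1: P̄ = F·P·Fᵀ + Q = [82042/1261 58560/1261 -30452/1261; 58560/1261 113218/1261 -39199/1261; -30452/1261 -39199/1261 66556/3783]
step 1: y = z − H·x̄ = [-17507/1261, 6380/1261]
step 1: S = H·P̄·Hᵀ + R = [2351293/3783 -1554745/3783; -1554745/3783 1116766/3783]
step 1: K = P̄·Hᵀ·S⁻¹ = [19198976/18381537 27543872/18381537; 48684823/55144611 45777790/55144611; -6977900/18381537 -7755209/18381537]
step 1: x' = x̄ + K·y = [-23169661/6127179, -41047019/18381537, 8873368/6127179]
step 1: P' = (I − K·H)·P̄ = [65021174/6127179 112684672/18381537 -36556652/6127179; 112684672/18381537 237610049/55144611 -36444118/18381537; -36556652/6127179 -36444118/18381537 43647086/6127179]
step 2: x̄ = F·x = [8873368/2042393, 73090048/6127179, -67667123/18381537]
step 2: P̄ = F·P·Fᵀ + Q = [139110830/2042393 116647856/2042393 -167385376/6127179; 116647856/2042393 723776372/6127179 -736682407/18381537; -167385376/6127179 -736682407/18381537 1124821586/55144611]
step 2: y = z − H·x̄ = [-602520005/18381537, 401631398/18381537]
step 2: S = H·P̄·Hᵀ + R = [44380615637/55144611 -28762156763/55144611; -28762156763/55144611 19933408292/55144611]
step 2: K = P̄·Hᵀ·S⁻¹ = [363826176332/346937920995 519861443768/346937920995; 923489224583/1040813762985 865766061422/1040813762985; -43722546928/115645973665 -48398223117/115645973665]
step 2: x' = x̄ + K·y = [313479398004/115645973665, 117977590857/115645973665, -50048434033/115645973665]
step 2: P' = (I − K·H)·P̄ = [1227196677998/115645973665 2131201416532/346937920995 -687018115796/115645973665; 2131201416532/346937920995 4501999796593/1040813762985 -227964087018/115645973665; -687018115796/115645973665 -227964087018/115645973665 821311611322/115645973665]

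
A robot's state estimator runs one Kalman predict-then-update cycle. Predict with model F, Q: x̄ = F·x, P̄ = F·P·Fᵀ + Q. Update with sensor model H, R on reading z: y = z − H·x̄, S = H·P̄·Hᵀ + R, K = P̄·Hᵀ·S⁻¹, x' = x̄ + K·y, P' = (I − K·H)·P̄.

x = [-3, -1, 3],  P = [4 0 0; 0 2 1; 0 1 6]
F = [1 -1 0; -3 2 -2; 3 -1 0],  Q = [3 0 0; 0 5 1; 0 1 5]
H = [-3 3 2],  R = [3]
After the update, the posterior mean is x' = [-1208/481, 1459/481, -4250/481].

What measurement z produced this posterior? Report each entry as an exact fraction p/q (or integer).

z = [-1]

x̄ = F·x = [-2, 1, -8]
P̄ = F·P·Fᵀ + Q = [9 -14 14; -14 65 -37; 14 -37 43]
S = H·P̄·Hᵀ + R = [481]
K = P̄·Hᵀ·S⁻¹ = [-41/481; 163/481; -67/481]
x' − x̄ = [-246/481, 978/481, -402/481] = K·y
y = (KᵀK)⁻¹·Kᵀ·(x' − x̄) = [6]
z = y + H·x̄ = [6] + [-7] = [-1]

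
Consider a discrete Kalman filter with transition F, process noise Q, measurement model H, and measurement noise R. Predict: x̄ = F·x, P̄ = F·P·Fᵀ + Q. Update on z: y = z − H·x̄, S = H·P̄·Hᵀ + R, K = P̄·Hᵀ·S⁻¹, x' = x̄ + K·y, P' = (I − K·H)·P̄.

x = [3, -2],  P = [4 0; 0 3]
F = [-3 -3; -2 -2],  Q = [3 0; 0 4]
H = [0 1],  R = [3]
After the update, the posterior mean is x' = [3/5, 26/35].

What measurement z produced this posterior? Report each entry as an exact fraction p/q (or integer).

x̄ = F·x = [-3, -2]
P̄ = F·P·Fᵀ + Q = [66 42; 42 32]
S = H·P̄·Hᵀ + R = [35]
K = P̄·Hᵀ·S⁻¹ = [6/5; 32/35]
x' − x̄ = [18/5, 96/35] = K·y
y = (KᵀK)⁻¹·Kᵀ·(x' − x̄) = [3]
z = y + H·x̄ = [3] + [-2] = [1]

z = [1]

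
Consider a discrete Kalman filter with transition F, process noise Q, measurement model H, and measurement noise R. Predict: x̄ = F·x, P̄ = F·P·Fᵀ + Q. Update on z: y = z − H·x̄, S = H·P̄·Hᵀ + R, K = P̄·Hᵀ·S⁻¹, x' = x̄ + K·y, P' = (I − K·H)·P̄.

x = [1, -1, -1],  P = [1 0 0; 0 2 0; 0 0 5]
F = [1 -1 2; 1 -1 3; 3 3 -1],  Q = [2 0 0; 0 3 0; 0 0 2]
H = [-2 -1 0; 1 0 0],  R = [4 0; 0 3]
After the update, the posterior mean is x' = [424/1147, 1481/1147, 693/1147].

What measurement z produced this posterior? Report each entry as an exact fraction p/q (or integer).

z = [-3, -2]

x̄ = F·x = [0, -1, 1]
P̄ = F·P·Fᵀ + Q = [25 33 -13; 33 51 -18; -13 -18 34]
S = H·P̄·Hᵀ + R = [287 -83; -83 28]
K = P̄·Hᵀ·S⁻¹ = [-249/1147 286/1147; -537/1147 -240/1147; 153/1147 -79/1147]
x' − x̄ = [424/1147, 2628/1147, -454/1147] = K·y
y = (KᵀK)⁻¹·Kᵀ·(x' − x̄) = [-4, -2]
z = y + H·x̄ = [-4, -2] + [1, 0] = [-3, -2]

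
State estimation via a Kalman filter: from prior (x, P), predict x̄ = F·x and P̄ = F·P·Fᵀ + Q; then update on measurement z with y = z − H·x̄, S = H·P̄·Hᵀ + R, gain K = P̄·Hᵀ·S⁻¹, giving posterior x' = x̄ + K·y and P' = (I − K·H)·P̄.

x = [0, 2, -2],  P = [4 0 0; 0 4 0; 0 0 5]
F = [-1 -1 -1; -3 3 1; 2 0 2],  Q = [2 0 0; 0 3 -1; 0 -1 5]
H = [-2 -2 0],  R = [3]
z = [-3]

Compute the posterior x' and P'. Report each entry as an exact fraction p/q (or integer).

x' = [-100/343, 622/343, -1042/343]
P' = [4745/343 -4715/343 -4854/343; -4715/343 4940/343 4755/343; -4854/343 4755/343 9707/343]

x̄ = F·x = [0, 4, -4]
P̄ = F·P·Fᵀ + Q = [15 -5 -18; -5 80 -15; -18 -15 41]
y = z − H·x̄ = [5]
S = H·P̄·Hᵀ + R = [343]
K = P̄·Hᵀ·S⁻¹ = [-20/343; -150/343; 66/343]
x' = x̄ + K·y = [-100/343, 622/343, -1042/343]
P' = (I − K·H)·P̄ = [4745/343 -4715/343 -4854/343; -4715/343 4940/343 4755/343; -4854/343 4755/343 9707/343]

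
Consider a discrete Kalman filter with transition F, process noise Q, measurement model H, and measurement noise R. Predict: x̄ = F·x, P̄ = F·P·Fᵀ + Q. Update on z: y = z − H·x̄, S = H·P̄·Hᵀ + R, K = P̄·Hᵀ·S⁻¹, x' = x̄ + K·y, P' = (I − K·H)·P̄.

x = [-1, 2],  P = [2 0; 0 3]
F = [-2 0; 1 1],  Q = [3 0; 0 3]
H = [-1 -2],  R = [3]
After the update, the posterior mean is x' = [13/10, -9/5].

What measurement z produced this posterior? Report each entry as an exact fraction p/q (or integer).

x̄ = F·x = [2, 1]
P̄ = F·P·Fᵀ + Q = [11 -4; -4 8]
S = H·P̄·Hᵀ + R = [30]
K = P̄·Hᵀ·S⁻¹ = [-1/10; -2/5]
x' − x̄ = [-7/10, -14/5] = K·y
y = (KᵀK)⁻¹·Kᵀ·(x' − x̄) = [7]
z = y + H·x̄ = [7] + [-4] = [3]

z = [3]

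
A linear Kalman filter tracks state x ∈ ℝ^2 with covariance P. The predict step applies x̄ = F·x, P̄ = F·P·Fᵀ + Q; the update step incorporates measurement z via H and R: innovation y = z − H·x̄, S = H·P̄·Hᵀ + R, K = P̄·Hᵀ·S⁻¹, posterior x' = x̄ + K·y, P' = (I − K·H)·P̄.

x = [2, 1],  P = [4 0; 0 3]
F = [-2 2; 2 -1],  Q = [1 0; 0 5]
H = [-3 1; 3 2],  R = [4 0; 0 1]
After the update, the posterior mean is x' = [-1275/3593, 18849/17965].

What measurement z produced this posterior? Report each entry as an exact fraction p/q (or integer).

z = [2, 1]

x̄ = F·x = [-2, 3]
P̄ = F·P·Fᵀ + Q = [29 -22; -22 24]
S = H·P̄·Hᵀ + R = [421 -147; -147 94]
K = P̄·Hᵀ·S⁻¹ = [-785/3593 416/3593; 5814/17965 5652/17965]
x' − x̄ = [5911/3593, -35046/17965] = K·y
y = (KᵀK)⁻¹·Kᵀ·(x' − x̄) = [-7, 1]
z = y + H·x̄ = [-7, 1] + [9, 0] = [2, 1]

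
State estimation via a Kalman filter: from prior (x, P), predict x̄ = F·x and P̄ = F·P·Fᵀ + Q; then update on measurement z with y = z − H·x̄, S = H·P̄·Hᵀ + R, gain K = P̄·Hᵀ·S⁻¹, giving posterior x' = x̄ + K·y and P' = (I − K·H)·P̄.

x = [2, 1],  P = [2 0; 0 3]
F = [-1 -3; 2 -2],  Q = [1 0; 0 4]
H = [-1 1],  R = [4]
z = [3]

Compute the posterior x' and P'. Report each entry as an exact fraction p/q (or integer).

x' = [-43/15, 2/3]
P' = [322/15 58/3; 58/3 62/3]

x̄ = F·x = [-5, 2]
P̄ = F·P·Fᵀ + Q = [30 14; 14 24]
y = z − H·x̄ = [-4]
S = H·P̄·Hᵀ + R = [30]
K = P̄·Hᵀ·S⁻¹ = [-8/15; 1/3]
x' = x̄ + K·y = [-43/15, 2/3]
P' = (I − K·H)·P̄ = [322/15 58/3; 58/3 62/3]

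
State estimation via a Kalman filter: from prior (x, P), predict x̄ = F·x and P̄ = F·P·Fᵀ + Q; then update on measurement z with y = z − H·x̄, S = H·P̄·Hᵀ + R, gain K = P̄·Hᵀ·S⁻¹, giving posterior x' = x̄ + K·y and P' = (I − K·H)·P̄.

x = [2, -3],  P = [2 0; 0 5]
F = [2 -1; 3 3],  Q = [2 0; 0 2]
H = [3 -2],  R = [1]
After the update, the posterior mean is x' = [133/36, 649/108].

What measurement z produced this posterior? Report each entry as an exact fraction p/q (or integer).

x̄ = F·x = [7, -3]
P̄ = F·P·Fᵀ + Q = [15 -3; -3 65]
S = H·P̄·Hᵀ + R = [432]
K = P̄·Hᵀ·S⁻¹ = [17/144; -139/432]
x' − x̄ = [-119/36, 973/108] = K·y
y = (KᵀK)⁻¹·Kᵀ·(x' − x̄) = [-28]
z = y + H·x̄ = [-28] + [27] = [-1]

z = [-1]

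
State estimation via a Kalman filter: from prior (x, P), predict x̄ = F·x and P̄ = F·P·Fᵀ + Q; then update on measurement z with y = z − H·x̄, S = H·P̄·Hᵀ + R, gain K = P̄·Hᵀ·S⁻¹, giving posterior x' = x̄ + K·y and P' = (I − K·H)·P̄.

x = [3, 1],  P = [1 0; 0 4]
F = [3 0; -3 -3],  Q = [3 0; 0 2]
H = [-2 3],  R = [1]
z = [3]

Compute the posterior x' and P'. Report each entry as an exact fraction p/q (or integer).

x' = [2313/580, 2103/580]
P' = [4359/580 2889/580; 2889/580 1979/580]

x̄ = F·x = [9, -12]
P̄ = F·P·Fᵀ + Q = [12 -9; -9 47]
y = z − H·x̄ = [57]
S = H·P̄·Hᵀ + R = [580]
K = P̄·Hᵀ·S⁻¹ = [-51/580; 159/580]
x' = x̄ + K·y = [2313/580, 2103/580]
P' = (I − K·H)·P̄ = [4359/580 2889/580; 2889/580 1979/580]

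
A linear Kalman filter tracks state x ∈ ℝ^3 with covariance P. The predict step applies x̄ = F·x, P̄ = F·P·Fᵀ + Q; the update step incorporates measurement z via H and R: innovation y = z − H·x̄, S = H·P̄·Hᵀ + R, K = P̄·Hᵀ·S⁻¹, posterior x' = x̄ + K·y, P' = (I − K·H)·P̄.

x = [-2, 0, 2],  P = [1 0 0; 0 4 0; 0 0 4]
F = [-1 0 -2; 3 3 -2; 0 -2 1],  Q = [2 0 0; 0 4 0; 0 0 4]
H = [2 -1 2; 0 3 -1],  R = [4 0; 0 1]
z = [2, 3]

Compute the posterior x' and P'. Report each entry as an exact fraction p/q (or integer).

x̄ = F·x = [-2, -10, 2]
P̄ = F·P·Fᵀ + Q = [19 13 -8; 13 65 -32; -8 -32 24]
y = z − H·x̄ = [-8, 35]
S = H·P̄·Hᵀ + R = [253 -373; -373 802]
K = P̄·Hᵀ·S⁻¹ = [24749/63777 15248/63777; 295/9111 2716/9111; 6568/63777 -6488/63777]
x' = x̄ + K·y = [69378/21259, 530/3037, -50690/21259]
P' = (I − K·H)·P̄ = [272366/63777 -11864/9111 -264392/63777; -11864/9111 6068/9111 15488/9111; -264392/63777 15488/9111 331736/63777]

x' = [69378/21259, 530/3037, -50690/21259]
P' = [272366/63777 -11864/9111 -264392/63777; -11864/9111 6068/9111 15488/9111; -264392/63777 15488/9111 331736/63777]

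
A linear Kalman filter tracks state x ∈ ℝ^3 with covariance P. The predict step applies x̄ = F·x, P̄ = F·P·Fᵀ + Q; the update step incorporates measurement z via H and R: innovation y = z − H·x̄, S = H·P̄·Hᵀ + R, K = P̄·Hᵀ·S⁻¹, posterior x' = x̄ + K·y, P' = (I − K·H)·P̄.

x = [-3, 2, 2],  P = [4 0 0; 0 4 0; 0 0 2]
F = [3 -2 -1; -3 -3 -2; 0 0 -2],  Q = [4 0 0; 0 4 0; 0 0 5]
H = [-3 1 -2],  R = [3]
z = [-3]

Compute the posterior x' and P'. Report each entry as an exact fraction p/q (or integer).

x' = [-17/29, -1157/145, -50/29]
P' = [238/29 2336/145 -112/29; 2336/145 52436/725 1712/145; -112/29 1712/145 341/29]

x̄ = F·x = [-15, -1, -4]
P̄ = F·P·Fᵀ + Q = [58 -8 4; -8 84 8; 4 8 13]
y = z − H·x̄ = [-55]
S = H·P̄·Hᵀ + R = [725]
K = P̄·Hᵀ·S⁻¹ = [-38/145; 92/725; -6/145]
x' = x̄ + K·y = [-17/29, -1157/145, -50/29]
P' = (I − K·H)·P̄ = [238/29 2336/145 -112/29; 2336/145 52436/725 1712/145; -112/29 1712/145 341/29]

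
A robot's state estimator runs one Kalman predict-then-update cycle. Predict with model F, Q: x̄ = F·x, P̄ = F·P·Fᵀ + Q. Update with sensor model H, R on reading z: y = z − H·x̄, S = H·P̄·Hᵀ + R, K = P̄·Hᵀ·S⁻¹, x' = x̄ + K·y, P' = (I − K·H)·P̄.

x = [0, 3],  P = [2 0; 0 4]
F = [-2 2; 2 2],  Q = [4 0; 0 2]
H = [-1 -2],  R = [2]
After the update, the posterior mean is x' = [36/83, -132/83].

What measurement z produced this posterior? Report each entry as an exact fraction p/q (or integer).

z = [3]

x̄ = F·x = [6, 6]
P̄ = F·P·Fᵀ + Q = [28 8; 8 26]
S = H·P̄·Hᵀ + R = [166]
K = P̄·Hᵀ·S⁻¹ = [-22/83; -30/83]
x' − x̄ = [-462/83, -630/83] = K·y
y = (KᵀK)⁻¹·Kᵀ·(x' − x̄) = [21]
z = y + H·x̄ = [21] + [-18] = [3]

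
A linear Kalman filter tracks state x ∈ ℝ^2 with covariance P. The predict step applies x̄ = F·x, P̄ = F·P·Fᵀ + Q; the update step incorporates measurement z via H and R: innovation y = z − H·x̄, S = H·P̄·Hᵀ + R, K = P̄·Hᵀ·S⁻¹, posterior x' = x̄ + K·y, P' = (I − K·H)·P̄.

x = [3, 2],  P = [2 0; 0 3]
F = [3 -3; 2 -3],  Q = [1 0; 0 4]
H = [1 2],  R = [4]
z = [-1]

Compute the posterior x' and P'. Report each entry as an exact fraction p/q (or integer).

x' = [295/181, -234/181]
P' = [638/181 -195/181; -195/181 429/362]

x̄ = F·x = [3, 0]
P̄ = F·P·Fᵀ + Q = [46 39; 39 39]
y = z − H·x̄ = [-4]
S = H·P̄·Hᵀ + R = [362]
K = P̄·Hᵀ·S⁻¹ = [62/181; 117/362]
x' = x̄ + K·y = [295/181, -234/181]
P' = (I − K·H)·P̄ = [638/181 -195/181; -195/181 429/362]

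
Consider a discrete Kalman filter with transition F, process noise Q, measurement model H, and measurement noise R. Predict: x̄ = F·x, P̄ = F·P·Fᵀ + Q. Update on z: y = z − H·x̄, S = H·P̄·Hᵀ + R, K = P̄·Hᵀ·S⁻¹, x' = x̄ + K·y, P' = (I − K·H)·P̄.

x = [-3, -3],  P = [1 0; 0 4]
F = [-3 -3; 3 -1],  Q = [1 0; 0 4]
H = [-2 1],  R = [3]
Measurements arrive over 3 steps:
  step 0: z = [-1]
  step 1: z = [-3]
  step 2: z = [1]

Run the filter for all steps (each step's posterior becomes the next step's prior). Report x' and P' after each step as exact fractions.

step 0: x̄ = F·x = [18, -6]
step 0: P̄ = F·P·Fᵀ + Q = [46 3; 3 17]
step 0: y = z − H·x̄ = [41]
step 0: S = H·P̄·Hᵀ + R = [192]
step 0: K = P̄·Hᵀ·S⁻¹ = [-89/192; 11/192]
step 0: x' = x̄ + K·y = [-193/192, -701/192]
step 0: P' = (I − K·H)·P̄ = [911/192 1555/192; 1555/192 3143/192]
step 1: x̄ = F·x = [447/32, 61/96]
step 1: P̄ = F·P·Fᵀ + Q = [5389/16 -675/16; -675/16 695/48]
step 1: y = z − H·x̄ = [2333/96]
step 1: S = H·P̄·Hᵀ + R = [73607/48]
step 1: K = P̄·Hᵀ·S⁻¹ = [-34359/73607; 4745/73607]
step 1: x' = x̄ + K·y = [386405/147214, 324169/147214]
step 1: P' = (I − K·H)·P̄ = [197156/73607 291235/73607; 291235/73607 596705/73607]
step 2: x̄ = F·x = [-1065861/73607, 417523/73607]
step 2: P̄ = F·P·Fᵀ + Q = [12460586/73607 -1731699/73607; -1731699/73607 918127/73607]
step 2: y = z − H·x̄ = [-2475638/73607]
step 2: S = H·P̄·Hᵀ + R = [57908088/73607]
step 2: K = P̄·Hᵀ·S⁻¹ = [-3807553/8272584; 4381525/57908088]
step 2: x' = x̄ + K·y = [4134785/4136292, 90554491/28954044]
step 2: P' = (I − K·H)·P̄ = [21723823/8272584 32024987/8272584; 32024987/8272584 461494393/57908088]

step 0: x' = [-193/192, -701/192], P' = [911/192 1555/192; 1555/192 3143/192]
step 1: x' = [386405/147214, 324169/147214], P' = [197156/73607 291235/73607; 291235/73607 596705/73607]
step 2: x' = [4134785/4136292, 90554491/28954044], P' = [21723823/8272584 32024987/8272584; 32024987/8272584 461494393/57908088]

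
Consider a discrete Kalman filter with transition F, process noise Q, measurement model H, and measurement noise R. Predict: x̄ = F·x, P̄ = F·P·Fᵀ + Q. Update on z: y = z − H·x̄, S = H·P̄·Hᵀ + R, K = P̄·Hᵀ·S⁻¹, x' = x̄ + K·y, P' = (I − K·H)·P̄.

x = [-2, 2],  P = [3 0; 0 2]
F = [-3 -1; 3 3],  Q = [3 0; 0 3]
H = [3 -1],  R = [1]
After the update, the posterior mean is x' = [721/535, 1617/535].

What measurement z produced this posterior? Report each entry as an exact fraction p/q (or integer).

x̄ = F·x = [4, 0]
P̄ = F·P·Fᵀ + Q = [32 -33; -33 48]
S = H·P̄·Hᵀ + R = [535]
K = P̄·Hᵀ·S⁻¹ = [129/535; -147/535]
x' − x̄ = [-1419/535, 1617/535] = K·y
y = (KᵀK)⁻¹·Kᵀ·(x' − x̄) = [-11]
z = y + H·x̄ = [-11] + [12] = [1]

z = [1]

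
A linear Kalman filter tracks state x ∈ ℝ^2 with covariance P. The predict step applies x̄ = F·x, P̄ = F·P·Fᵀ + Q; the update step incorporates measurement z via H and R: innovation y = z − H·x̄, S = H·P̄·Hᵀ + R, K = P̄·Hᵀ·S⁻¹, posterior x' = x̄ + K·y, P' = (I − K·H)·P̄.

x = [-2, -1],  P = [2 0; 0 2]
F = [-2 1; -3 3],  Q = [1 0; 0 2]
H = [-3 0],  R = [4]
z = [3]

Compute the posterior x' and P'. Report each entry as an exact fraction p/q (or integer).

x̄ = F·x = [3, 3]
P̄ = F·P·Fᵀ + Q = [11 18; 18 38]
y = z − H·x̄ = [12]
S = H·P̄·Hᵀ + R = [103]
K = P̄·Hᵀ·S⁻¹ = [-33/103; -54/103]
x' = x̄ + K·y = [-87/103, -339/103]
P' = (I − K·H)·P̄ = [44/103 72/103; 72/103 998/103]

x' = [-87/103, -339/103]
P' = [44/103 72/103; 72/103 998/103]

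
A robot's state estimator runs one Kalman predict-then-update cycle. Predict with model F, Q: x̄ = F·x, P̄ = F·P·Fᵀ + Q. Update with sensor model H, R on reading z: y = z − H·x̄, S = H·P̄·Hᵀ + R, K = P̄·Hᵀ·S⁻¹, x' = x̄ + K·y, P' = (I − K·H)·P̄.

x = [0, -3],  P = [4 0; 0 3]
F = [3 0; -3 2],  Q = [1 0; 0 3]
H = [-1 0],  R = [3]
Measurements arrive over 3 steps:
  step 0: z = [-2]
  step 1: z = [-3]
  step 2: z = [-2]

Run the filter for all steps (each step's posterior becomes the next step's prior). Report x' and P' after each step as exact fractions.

step 0: x̄ = F·x = [0, -6]
step 0: P̄ = F·P·Fᵀ + Q = [37 -36; -36 51]
step 0: y = z − H·x̄ = [-2]
step 0: S = H·P̄·Hᵀ + R = [40]
step 0: K = P̄·Hᵀ·S⁻¹ = [-37/40; 9/10]
step 0: x' = x̄ + K·y = [37/20, -39/5]
step 0: P' = (I − K·H)·P̄ = [111/40 -27/10; -27/10 93/5]
step 1: x̄ = F·x = [111/20, -423/20]
step 1: P̄ = F·P·Fᵀ + Q = [1039/40 -1647/40; -1647/40 5391/40]
step 1: y = z − H·x̄ = [51/20]
step 1: S = H·P̄·Hᵀ + R = [1159/40]
step 1: K = P̄·Hᵀ·S⁻¹ = [-1039/1159; 27/19]
step 1: x' = x̄ + K·y = [3783/1159, -333/19]
step 1: P' = (I − K·H)·P̄ = [3117/1159 -81/19; -81/19 1449/19]
step 2: x̄ = F·x = [11349/1159, -51975/1159]
step 2: P̄ = F·P·Fᵀ + Q = [29212/1159 -57699/1159; -57699/1159 444378/1159]
step 2: y = z − H·x̄ = [9031/1159]
step 2: S = H·P̄·Hᵀ + R = [32689/1159]
step 2: K = P̄·Hᵀ·S⁻¹ = [-29212/32689; 57699/32689]
step 2: x' = x̄ + K·y = [92471/32689, -1016334/32689]
step 2: P' = (I − K·H)·P̄ = [87636/32689 -173097/32689; -173097/32689 9660999/32689]

step 0: x' = [37/20, -39/5], P' = [111/40 -27/10; -27/10 93/5]
step 1: x' = [3783/1159, -333/19], P' = [3117/1159 -81/19; -81/19 1449/19]
step 2: x' = [92471/32689, -1016334/32689], P' = [87636/32689 -173097/32689; -173097/32689 9660999/32689]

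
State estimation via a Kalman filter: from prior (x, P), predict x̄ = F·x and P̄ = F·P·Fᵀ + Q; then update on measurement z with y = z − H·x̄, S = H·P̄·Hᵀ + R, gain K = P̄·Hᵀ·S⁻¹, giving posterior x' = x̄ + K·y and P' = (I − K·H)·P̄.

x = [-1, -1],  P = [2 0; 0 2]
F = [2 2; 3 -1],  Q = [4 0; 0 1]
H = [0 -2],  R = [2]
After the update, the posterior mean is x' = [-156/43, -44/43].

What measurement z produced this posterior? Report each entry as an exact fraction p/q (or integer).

z = [2]

x̄ = F·x = [-4, -2]
P̄ = F·P·Fᵀ + Q = [20 8; 8 21]
S = H·P̄·Hᵀ + R = [86]
K = P̄·Hᵀ·S⁻¹ = [-8/43; -21/43]
x' − x̄ = [16/43, 42/43] = K·y
y = (KᵀK)⁻¹·Kᵀ·(x' − x̄) = [-2]
z = y + H·x̄ = [-2] + [4] = [2]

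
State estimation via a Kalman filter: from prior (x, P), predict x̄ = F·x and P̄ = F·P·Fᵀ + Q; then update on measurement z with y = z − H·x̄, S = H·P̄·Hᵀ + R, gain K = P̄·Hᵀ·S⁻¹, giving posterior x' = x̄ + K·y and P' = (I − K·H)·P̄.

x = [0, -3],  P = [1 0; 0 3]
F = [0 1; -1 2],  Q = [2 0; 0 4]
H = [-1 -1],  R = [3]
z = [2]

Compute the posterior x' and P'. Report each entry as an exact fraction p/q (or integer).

x' = [-34/37, -61/37]
P' = [64/37 -31/37; -31/37 100/37]

x̄ = F·x = [-3, -6]
P̄ = F·P·Fᵀ + Q = [5 6; 6 17]
y = z − H·x̄ = [-7]
S = H·P̄·Hᵀ + R = [37]
K = P̄·Hᵀ·S⁻¹ = [-11/37; -23/37]
x' = x̄ + K·y = [-34/37, -61/37]
P' = (I − K·H)·P̄ = [64/37 -31/37; -31/37 100/37]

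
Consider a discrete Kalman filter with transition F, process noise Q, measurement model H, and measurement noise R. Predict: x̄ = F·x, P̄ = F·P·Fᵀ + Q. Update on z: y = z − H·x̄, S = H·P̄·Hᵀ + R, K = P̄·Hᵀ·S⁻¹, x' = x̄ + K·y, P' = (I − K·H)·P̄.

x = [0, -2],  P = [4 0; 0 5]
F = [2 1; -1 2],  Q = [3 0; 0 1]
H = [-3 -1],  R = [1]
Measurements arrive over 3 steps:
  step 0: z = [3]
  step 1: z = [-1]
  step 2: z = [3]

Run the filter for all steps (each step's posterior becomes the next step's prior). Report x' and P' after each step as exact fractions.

step 0: x̄ = F·x = [-2, -4]
step 0: P̄ = F·P·Fᵀ + Q = [24 2; 2 25]
step 0: y = z − H·x̄ = [-7]
step 0: S = H·P̄·Hᵀ + R = [254]
step 0: K = P̄·Hᵀ·S⁻¹ = [-37/127; -31/254]
step 0: x' = x̄ + K·y = [5/127, -799/254]
step 0: P' = (I − K·H)·P̄ = [310/127 -893/127; -893/127 5389/254]
step 1: x̄ = F·x = [-779/254, -804/127]
step 1: P̄ = F·P·Fᵀ + Q = [1487/254 2090/127; 2090/127 14787/127]
step 1: y = z − H·x̄ = [-4199/254]
step 1: S = H·P̄·Hᵀ + R = [68291/254]
step 1: K = P̄·Hᵀ·S⁻¹ = [-8641/68291; -42114/68291]
step 1: x' = x̄ + K·y = [-66595/68291, 263877/68291]
step 1: P' = (I − K·H)·P̄ = [105834/68291 -308861/68291; -308861/68291 968697/68291]
step 2: x̄ = F·x = [130687/68291, 594349/68291]
step 2: P̄ = F·P·Fᵀ + Q = [361462/68291 799143/68291; 799143/68291 5284357/68291]
step 2: y = z − H·x̄ = [1191283/68291]
step 2: S = H·P̄·Hᵀ + R = [13400664/68291]
step 2: K = P̄·Hᵀ·S⁻¹ = [-627843/4466888; -3840893/6700332]
step 2: x' = x̄ + K·y = [-2404043/4466888, -8687161/6700332]
step 2: P' = (I − K·H)·P̄ = [6326599/4466888 -9175977/2233444; -9175977/2233444 43212343/3350166]

step 0: x' = [5/127, -799/254], P' = [310/127 -893/127; -893/127 5389/254]
step 1: x' = [-66595/68291, 263877/68291], P' = [105834/68291 -308861/68291; -308861/68291 968697/68291]
step 2: x' = [-2404043/4466888, -8687161/6700332], P' = [6326599/4466888 -9175977/2233444; -9175977/2233444 43212343/3350166]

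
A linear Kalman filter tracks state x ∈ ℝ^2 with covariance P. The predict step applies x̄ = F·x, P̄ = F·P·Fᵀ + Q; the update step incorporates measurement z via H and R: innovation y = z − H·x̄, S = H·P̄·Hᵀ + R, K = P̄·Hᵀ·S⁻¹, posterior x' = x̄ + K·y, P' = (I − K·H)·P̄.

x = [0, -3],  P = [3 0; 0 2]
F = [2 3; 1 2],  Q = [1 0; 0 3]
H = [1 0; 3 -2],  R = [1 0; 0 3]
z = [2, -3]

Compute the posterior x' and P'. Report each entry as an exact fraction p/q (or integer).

x̄ = F·x = [-9, -6]
P̄ = F·P·Fᵀ + Q = [31 18; 18 14]
y = z − H·x̄ = [11, 12]
S = H·P̄·Hᵀ + R = [32 57; 57 122]
K = P̄·Hᵀ·S⁻¹ = [533/655 57/655; 714/655 -194/655]
x' = x̄ + K·y = [652/655, 1596/655]
P' = (I − K·H)·P̄ = [533/655 714/655; 714/655 1362/655]

x' = [652/655, 1596/655]
P' = [533/655 714/655; 714/655 1362/655]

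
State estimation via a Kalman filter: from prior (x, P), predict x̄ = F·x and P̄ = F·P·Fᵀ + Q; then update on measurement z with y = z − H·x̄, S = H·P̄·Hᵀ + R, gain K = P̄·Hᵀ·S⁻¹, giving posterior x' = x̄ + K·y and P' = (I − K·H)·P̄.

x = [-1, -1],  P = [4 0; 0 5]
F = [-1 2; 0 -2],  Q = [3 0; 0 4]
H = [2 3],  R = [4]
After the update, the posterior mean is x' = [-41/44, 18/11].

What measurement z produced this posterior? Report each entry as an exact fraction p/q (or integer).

x̄ = F·x = [-1, 2]
P̄ = F·P·Fᵀ + Q = [27 -20; -20 24]
S = H·P̄·Hᵀ + R = [88]
K = P̄·Hᵀ·S⁻¹ = [-3/44; 4/11]
x' − x̄ = [3/44, -4/11] = K·y
y = (KᵀK)⁻¹·Kᵀ·(x' − x̄) = [-1]
z = y + H·x̄ = [-1] + [4] = [3]

z = [3]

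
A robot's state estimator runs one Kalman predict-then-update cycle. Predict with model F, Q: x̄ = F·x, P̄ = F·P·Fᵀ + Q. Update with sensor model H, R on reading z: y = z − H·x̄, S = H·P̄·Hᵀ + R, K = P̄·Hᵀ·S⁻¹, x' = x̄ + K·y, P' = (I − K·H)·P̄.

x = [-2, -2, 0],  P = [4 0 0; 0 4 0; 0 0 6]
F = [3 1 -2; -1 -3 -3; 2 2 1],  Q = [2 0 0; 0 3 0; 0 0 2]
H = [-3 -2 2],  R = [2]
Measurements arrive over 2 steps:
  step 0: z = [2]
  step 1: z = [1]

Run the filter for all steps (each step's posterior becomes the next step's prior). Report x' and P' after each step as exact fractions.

step 0: x' = [-3351/362, 2071/362, -1298/181], P' = [15611/362 -10671/362 6350/181; -10671/362 7889/362 -4100/181; 6350/181 -4100/181 5440/181]
step 1: x' = [-1300149/224101, 594633/224101, -1249618/224101], P' = [4681794/224101 -2298620/224101 4736788/224101; -2298620/224101 1545291/224101 -1975744/224101; 4736788/224101 -1975744/224101 5187278/224101]

step 0: x̄ = F·x = [-8, 8, -8]
step 0: P̄ = F·P·Fᵀ + Q = [66 12 20; 12 97 -50; 20 -50 40]
step 0: y = z − H·x̄ = [10]
step 0: S = H·P̄·Hᵀ + R = [1448]
step 0: K = P̄·Hᵀ·S⁻¹ = [-91/724; -165/724; 15/181]
step 0: x' = x̄ + K·y = [-3351/362, 2071/362, -1298/181]
step 0: P' = (I − K·H)·P̄ = [15611/362 -10671/362 6350/181; -10671/362 7889/362 -4100/181; 6350/181 -4100/181 5440/181]
step 1: x̄ = F·x = [-1395/181, 2463/181, -2578/181]
step 1: P̄ = F·P·Fᵀ + Q = [4503/181 -6005/181 7108/181; -6005/181 25096/181 -20464/181; 7108/181 -20464/181 19118/181]
step 1: y = z − H·x̄ = [6078/181]
step 1: S = H·P̄·Hᵀ + R = [224101/181]
step 1: K = P̄·Hᵀ·S⁻¹ = [12717/224101; -73105/224101; 57840/224101]
step 1: x' = x̄ + K·y = [-1300149/224101, 594633/224101, -1249618/224101]
step 1: P' = (I − K·H)·P̄ = [4681794/224101 -2298620/224101 4736788/224101; -2298620/224101 1545291/224101 -1975744/224101; 4736788/224101 -1975744/224101 5187278/224101]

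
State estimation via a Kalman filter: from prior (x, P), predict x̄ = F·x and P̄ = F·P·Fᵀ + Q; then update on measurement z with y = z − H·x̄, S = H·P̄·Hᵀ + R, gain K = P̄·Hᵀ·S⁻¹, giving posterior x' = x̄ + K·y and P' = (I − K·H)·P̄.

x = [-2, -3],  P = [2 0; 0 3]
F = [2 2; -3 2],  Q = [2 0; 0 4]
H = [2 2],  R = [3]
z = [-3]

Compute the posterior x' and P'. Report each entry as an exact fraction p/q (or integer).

x' = [-1522/227, 1156/227]
P' = [3058/227 -2992/227; -2992/227 3094/227]

x̄ = F·x = [-10, 0]
P̄ = F·P·Fᵀ + Q = [22 0; 0 34]
y = z − H·x̄ = [17]
S = H·P̄·Hᵀ + R = [227]
K = P̄·Hᵀ·S⁻¹ = [44/227; 68/227]
x' = x̄ + K·y = [-1522/227, 1156/227]
P' = (I − K·H)·P̄ = [3058/227 -2992/227; -2992/227 3094/227]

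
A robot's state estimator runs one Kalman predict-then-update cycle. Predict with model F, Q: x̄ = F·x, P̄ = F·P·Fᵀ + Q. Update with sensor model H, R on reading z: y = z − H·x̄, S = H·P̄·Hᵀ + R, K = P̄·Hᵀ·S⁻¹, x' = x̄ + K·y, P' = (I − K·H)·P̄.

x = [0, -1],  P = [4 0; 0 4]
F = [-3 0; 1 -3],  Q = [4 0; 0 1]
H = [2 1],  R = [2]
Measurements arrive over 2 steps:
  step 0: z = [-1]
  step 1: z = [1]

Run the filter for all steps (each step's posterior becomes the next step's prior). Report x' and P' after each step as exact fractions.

step 0: x̄ = F·x = [0, 3]
step 0: P̄ = F·P·Fᵀ + Q = [40 -12; -12 41]
step 0: y = z − H·x̄ = [-4]
step 0: S = H·P̄·Hᵀ + R = [155]
step 0: K = P̄·Hᵀ·S⁻¹ = [68/155; 17/155]
step 0: x' = x̄ + K·y = [-272/155, 397/155]
step 0: P' = (I − K·H)·P̄ = [1576/155 -3016/155; -3016/155 6066/155]
step 1: x̄ = F·x = [816/155, -1463/155]
step 1: P̄ = F·P·Fᵀ + Q = [14804/155 -31872/155; -31872/155 74421/155]
step 1: y = z − H·x̄ = [-14/155]
step 1: S = H·P̄·Hᵀ + R = [6459/155]
step 1: K = P̄·Hᵀ·S⁻¹ = [-2264/6459; 3559/2153]
step 1: x' = x̄ + K·y = [34208/6459, -20643/2153]
step 1: P' = (I − K·H)·P̄ = [583828/6459 -390728/2153; -390728/2153 788574/2153]

step 0: x' = [-272/155, 397/155], P' = [1576/155 -3016/155; -3016/155 6066/155]
step 1: x' = [34208/6459, -20643/2153], P' = [583828/6459 -390728/2153; -390728/2153 788574/2153]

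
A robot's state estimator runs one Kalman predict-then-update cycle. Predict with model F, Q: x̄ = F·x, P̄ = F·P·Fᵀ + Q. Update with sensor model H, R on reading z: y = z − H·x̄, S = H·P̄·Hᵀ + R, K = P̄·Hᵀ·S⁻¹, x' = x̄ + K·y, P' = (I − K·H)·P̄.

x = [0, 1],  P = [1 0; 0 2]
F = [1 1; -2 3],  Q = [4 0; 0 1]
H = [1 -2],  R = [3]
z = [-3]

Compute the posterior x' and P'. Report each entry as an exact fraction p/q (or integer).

x̄ = F·x = [1, 3]
P̄ = F·P·Fᵀ + Q = [7 4; 4 23]
y = z − H·x̄ = [2]
S = H·P̄·Hᵀ + R = [86]
K = P̄·Hᵀ·S⁻¹ = [-1/86; -21/43]
x' = x̄ + K·y = [42/43, 87/43]
P' = (I − K·H)·P̄ = [601/86 151/43; 151/43 107/43]

x' = [42/43, 87/43]
P' = [601/86 151/43; 151/43 107/43]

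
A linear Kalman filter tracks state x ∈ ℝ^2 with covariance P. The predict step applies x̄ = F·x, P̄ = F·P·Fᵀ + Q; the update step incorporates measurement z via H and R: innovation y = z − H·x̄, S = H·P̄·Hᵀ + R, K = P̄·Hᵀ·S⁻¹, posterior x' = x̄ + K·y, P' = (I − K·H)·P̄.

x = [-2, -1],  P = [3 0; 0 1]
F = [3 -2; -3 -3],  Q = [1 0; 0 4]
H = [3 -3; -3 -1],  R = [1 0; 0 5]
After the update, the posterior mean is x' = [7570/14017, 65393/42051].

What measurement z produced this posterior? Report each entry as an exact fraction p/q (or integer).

x̄ = F·x = [-4, 9]
P̄ = F·P·Fᵀ + Q = [32 -21; -21 40]
S = H·P̄·Hᵀ + R = [1027 -294; -294 207]
K = P̄·Hᵀ·S⁻¹ = [1207/14017 -10093/42051; -10373/42051 -30181/126153]
x' − x̄ = [63638/14017, -313066/42051] = K·y
y = (KᵀK)⁻¹·Kᵀ·(x' − x̄) = [36, -6]
z = y + H·x̄ = [36, -6] + [-39, 3] = [-3, -3]

z = [-3, -3]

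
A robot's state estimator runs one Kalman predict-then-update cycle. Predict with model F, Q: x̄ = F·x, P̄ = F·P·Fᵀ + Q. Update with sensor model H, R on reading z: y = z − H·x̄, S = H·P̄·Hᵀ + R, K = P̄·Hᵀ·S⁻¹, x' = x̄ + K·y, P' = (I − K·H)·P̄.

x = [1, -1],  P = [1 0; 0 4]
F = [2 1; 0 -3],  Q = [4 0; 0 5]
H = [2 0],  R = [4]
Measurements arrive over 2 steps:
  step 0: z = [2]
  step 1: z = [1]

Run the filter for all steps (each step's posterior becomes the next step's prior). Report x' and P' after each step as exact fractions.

step 0: x̄ = F·x = [1, 3]
step 0: P̄ = F·P·Fᵀ + Q = [12 -12; -12 41]
step 0: y = z − H·x̄ = [0]
step 0: S = H·P̄·Hᵀ + R = [52]
step 0: K = P̄·Hᵀ·S⁻¹ = [6/13; -6/13]
step 0: x' = x̄ + K·y = [1, 3]
step 0: P' = (I − K·H)·P̄ = [12/13 -12/13; -12/13 389/13]
step 1: x̄ = F·x = [5, -9]
step 1: P̄ = F·P·Fᵀ + Q = [441/13 -1095/13; -1095/13 3566/13]
step 1: y = z − H·x̄ = [-9]
step 1: S = H·P̄·Hᵀ + R = [1816/13]
step 1: K = P̄·Hᵀ·S⁻¹ = [441/908; -1095/908]
step 1: x' = x̄ + K·y = [571/908, 1683/908]
step 1: P' = (I − K·H)·P̄ = [441/454 -1095/454; -1095/454 32303/454]

step 0: x' = [1, 3], P' = [12/13 -12/13; -12/13 389/13]
step 1: x' = [571/908, 1683/908], P' = [441/454 -1095/454; -1095/454 32303/454]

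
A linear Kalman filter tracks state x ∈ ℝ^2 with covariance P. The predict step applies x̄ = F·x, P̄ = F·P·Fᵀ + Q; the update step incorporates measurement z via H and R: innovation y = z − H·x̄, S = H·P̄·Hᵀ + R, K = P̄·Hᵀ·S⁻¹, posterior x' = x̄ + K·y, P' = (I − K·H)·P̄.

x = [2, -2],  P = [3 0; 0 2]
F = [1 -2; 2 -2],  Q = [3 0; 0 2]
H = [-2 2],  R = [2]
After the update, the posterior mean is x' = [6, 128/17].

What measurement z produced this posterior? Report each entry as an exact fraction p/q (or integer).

z = [3]

x̄ = F·x = [6, 8]
P̄ = F·P·Fᵀ + Q = [14 14; 14 22]
S = H·P̄·Hᵀ + R = [34]
K = P̄·Hᵀ·S⁻¹ = [0; 8/17]
x' − x̄ = [0, -8/17] = K·y
y = (KᵀK)⁻¹·Kᵀ·(x' − x̄) = [-1]
z = y + H·x̄ = [-1] + [4] = [3]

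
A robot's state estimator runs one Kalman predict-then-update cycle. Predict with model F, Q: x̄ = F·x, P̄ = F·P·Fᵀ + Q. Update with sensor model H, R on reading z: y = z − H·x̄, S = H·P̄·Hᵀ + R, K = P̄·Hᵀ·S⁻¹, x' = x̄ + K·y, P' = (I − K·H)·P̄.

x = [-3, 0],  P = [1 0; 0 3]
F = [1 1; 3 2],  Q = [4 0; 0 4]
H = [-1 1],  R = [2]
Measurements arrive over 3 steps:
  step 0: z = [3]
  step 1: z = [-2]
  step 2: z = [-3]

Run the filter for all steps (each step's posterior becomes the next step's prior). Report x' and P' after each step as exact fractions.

step 0: x̄ = F·x = [-3, -9]
step 0: P̄ = F·P·Fᵀ + Q = [8 9; 9 25]
step 0: y = z − H·x̄ = [9]
step 0: S = H·P̄·Hᵀ + R = [17]
step 0: K = P̄·Hᵀ·S⁻¹ = [1/17; 16/17]
step 0: x' = x̄ + K·y = [-42/17, -9/17]
step 0: P' = (I − K·H)·P̄ = [135/17 137/17; 137/17 169/17]
step 1: x̄ = F·x = [-3, -144/17]
step 1: P̄ = F·P·Fᵀ + Q = [38 84; 84 3603/17]
step 1: y = z − H·x̄ = [59/17]
step 1: S = H·P̄·Hᵀ + R = [1427/17]
step 1: K = P̄·Hᵀ·S⁻¹ = [782/1427; 2175/1427]
step 1: x' = x̄ + K·y = [-1567/1427, -4539/1427]
step 1: P' = (I − K·H)·P̄ = [18254/1427 19818/1427; 19818/1427 24168/1427]
step 2: x̄ = F·x = [-6106/1427, -13779/1427]
step 2: P̄ = F·P·Fᵀ + Q = [87766/1427 202188/1427; 202188/1427 504482/1427]
step 2: y = z − H·x̄ = [3392/1427]
step 2: S = H·P̄·Hᵀ + R = [190726/1427]
step 2: K = P̄·Hᵀ·S⁻¹ = [57211/95363; 151147/95363]
step 2: x' = x̄ + K·y = [-272058/95363, -561539/95363]
step 2: P' = (I − K·H)·P̄ = [1277808/95363 1392230/95363; 1392230/95363 1694524/95363]

step 0: x' = [-42/17, -9/17], P' = [135/17 137/17; 137/17 169/17]
step 1: x' = [-1567/1427, -4539/1427], P' = [18254/1427 19818/1427; 19818/1427 24168/1427]
step 2: x' = [-272058/95363, -561539/95363], P' = [1277808/95363 1392230/95363; 1392230/95363 1694524/95363]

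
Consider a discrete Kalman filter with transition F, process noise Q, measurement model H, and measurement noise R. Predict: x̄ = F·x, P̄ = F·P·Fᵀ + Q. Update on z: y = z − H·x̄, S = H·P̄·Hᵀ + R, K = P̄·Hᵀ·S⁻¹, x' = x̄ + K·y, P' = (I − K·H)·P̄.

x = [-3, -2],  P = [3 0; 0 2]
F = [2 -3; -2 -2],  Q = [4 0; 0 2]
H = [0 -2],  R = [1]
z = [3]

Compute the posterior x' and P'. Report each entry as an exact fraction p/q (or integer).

x̄ = F·x = [0, 10]
P̄ = F·P·Fᵀ + Q = [34 0; 0 22]
y = z − H·x̄ = [23]
S = H·P̄·Hᵀ + R = [89]
K = P̄·Hᵀ·S⁻¹ = [0; -44/89]
x' = x̄ + K·y = [0, -122/89]
P' = (I − K·H)·P̄ = [34 0; 0 22/89]

x' = [0, -122/89]
P' = [34 0; 0 22/89]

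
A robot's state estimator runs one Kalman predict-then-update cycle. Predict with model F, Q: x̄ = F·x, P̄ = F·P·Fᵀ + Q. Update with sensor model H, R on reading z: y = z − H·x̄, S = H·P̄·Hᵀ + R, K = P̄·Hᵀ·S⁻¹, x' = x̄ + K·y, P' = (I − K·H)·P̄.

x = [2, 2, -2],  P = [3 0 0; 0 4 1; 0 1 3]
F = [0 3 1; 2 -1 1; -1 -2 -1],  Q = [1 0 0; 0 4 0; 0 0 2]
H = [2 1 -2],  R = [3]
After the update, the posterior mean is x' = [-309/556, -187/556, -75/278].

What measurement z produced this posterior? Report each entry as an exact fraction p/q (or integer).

z = [-1]

x̄ = F·x = [4, 0, -4]
P̄ = F·P·Fᵀ + Q = [46 -7 -32; -7 21 -2; -32 -2 28]
S = H·P̄·Hᵀ + R = [556]
K = P̄·Hᵀ·S⁻¹ = [149/556; 11/556; -61/278]
x' − x̄ = [-2533/556, -187/556, 1037/278] = K·y
y = (KᵀK)⁻¹·Kᵀ·(x' − x̄) = [-17]
z = y + H·x̄ = [-17] + [16] = [-1]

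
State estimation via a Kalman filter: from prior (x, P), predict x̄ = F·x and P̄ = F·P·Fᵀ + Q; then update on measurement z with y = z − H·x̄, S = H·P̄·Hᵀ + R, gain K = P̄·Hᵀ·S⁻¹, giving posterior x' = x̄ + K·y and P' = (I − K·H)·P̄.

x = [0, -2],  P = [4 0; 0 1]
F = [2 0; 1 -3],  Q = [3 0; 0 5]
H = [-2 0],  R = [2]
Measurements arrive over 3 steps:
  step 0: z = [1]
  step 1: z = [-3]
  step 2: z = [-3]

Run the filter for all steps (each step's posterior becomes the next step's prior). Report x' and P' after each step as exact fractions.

step 0: x' = [-19/39, 226/39], P' = [19/39 8/39; 8/39 574/39]
step 1: x' = [541/425, -1529/85], P' = [193/425 -2/85; -2/85 2324/17]
step 2: x' = [7223/4519, 248686/4519], P' = [2047/4519 446/4519; 446/4519 5584314/4519]

step 0: x̄ = F·x = [0, 6]
step 0: P̄ = F·P·Fᵀ + Q = [19 8; 8 18]
step 0: y = z − H·x̄ = [1]
step 0: S = H·P̄·Hᵀ + R = [78]
step 0: K = P̄·Hᵀ·S⁻¹ = [-19/39; -8/39]
step 0: x' = x̄ + K·y = [-19/39, 226/39]
step 0: P' = (I − K·H)·P̄ = [19/39 8/39; 8/39 574/39]
step 1: x̄ = F·x = [-38/39, -697/39]
step 1: P̄ = F·P·Fᵀ + Q = [193/39 -10/39; -10/39 5332/39]
step 1: y = z − H·x̄ = [-193/39]
step 1: S = H·P̄·Hᵀ + R = [850/39]
step 1: K = P̄·Hᵀ·S⁻¹ = [-193/425; 2/85]
step 1: x' = x̄ + K·y = [541/425, -1529/85]
step 1: P' = (I − K·H)·P̄ = [193/425 -2/85; -2/85 2324/17]
step 2: x̄ = F·x = [1082/425, 23476/425]
step 2: P̄ = F·P·Fᵀ + Q = [2047/425 446/425; 446/425 525278/425]
step 2: y = z − H·x̄ = [889/425]
step 2: S = H·P̄·Hᵀ + R = [9038/425]
step 2: K = P̄·Hᵀ·S⁻¹ = [-2047/4519; -446/4519]
step 2: x' = x̄ + K·y = [7223/4519, 248686/4519]
step 2: P' = (I − K·H)·P̄ = [2047/4519 446/4519; 446/4519 5584314/4519]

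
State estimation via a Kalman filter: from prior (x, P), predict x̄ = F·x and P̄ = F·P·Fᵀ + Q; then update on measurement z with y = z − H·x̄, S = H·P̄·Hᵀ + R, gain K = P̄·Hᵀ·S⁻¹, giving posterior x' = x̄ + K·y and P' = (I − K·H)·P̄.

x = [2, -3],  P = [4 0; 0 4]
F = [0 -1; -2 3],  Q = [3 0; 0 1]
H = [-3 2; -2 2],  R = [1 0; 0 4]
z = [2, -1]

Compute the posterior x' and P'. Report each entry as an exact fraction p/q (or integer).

x' = [-2257/1462, -1085/731]
P' = [1142/731 1577/731; 1577/731 2323/731]

x̄ = F·x = [3, -13]
P̄ = F·P·Fᵀ + Q = [7 -12; -12 53]
y = z − H·x̄ = [37, 31]
S = H·P̄·Hᵀ + R = [420 374; 374 340]
K = P̄·Hᵀ·S⁻¹ = [-16/43 435/1462; -5/43 373/731]
x' = x̄ + K·y = [-2257/1462, -1085/731]
P' = (I − K·H)·P̄ = [1142/731 1577/731; 1577/731 2323/731]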